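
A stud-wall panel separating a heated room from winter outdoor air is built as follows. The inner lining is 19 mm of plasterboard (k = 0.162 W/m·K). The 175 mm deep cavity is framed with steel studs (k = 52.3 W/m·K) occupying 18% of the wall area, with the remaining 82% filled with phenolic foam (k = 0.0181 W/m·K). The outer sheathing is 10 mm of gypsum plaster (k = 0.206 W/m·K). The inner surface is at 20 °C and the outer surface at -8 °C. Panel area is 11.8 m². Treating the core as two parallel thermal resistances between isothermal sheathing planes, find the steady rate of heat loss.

Q ≈ 1790 W

Sheathing layers in series; stud and cavity paths in parallel between them.
R_inner = 0.019/(0.162×11.8) = 0.009939 K/W
R_stud  = 0.175/(52.3×0.18×11.8) = 0.001575 K/W
R_cav   = 0.175/(0.0181×0.82×11.8) = 0.9992 K/W
1/R_core = 1/R_stud + 1/R_cav → R_core = 0.001573 K/W
R_outer = 0.01/(0.206×11.8) = 0.004114 K/W
R_total = 0.01563 K/W
Q = ΔT/R_total = 28/0.01563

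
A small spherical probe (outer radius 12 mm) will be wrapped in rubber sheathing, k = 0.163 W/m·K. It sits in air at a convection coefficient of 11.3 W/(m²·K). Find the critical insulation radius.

r_cr ≈ 28.8 mm

For a sphere r_cr = 2k/h = 2×0.163/11.3
r_cr = 28.8 mm; since the bare radius (12 mm) is below r_cr, adding a thin layer of insulation will *increase* heat loss.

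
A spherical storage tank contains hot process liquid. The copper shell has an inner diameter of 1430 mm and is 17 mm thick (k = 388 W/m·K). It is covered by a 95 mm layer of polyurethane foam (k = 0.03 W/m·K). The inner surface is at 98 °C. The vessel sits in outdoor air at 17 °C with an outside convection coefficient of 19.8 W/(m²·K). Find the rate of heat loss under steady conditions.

Each spherical layer contributes R = (1/r_i − 1/r_o)/(4πk):
R_copper shell = (1/0.715 − 1/0.732)/(4π×388) = 6.662×10^-6 K/W
R_polyurethane foam = (1/0.732 − 1/0.827)/(4π×0.03) = 0.4163 K/W
R_outer film = 1/(h·4πr_o²) = 1/(19.8×4π×0.827²) = 0.005876 K/W
R_total = 0.4222 K/W
Q = ΔT/R_total = 81/0.4222

Q ≈ 192 W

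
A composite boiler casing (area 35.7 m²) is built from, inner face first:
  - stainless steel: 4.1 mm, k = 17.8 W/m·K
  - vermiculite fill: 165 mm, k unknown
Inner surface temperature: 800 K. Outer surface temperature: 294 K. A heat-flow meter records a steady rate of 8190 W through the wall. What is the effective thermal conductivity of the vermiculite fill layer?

Thermal resistances in series:
R_stainless steel = L/(kA) = 0.0041/(17.8×35.7) = 6.452×10^-6 K/W
Sum of known resistances R_other = 6.452×10^-6 K/W
Total R = ΔT/Q = 506/8190 = 0.06178 K/W
R_vermiculite fill = R_total − R_other = 0.06178 K/W
k = L/(R·A) = 0.165/(0.06178×35.7)

k ≈ 0.0748 W/(m·K)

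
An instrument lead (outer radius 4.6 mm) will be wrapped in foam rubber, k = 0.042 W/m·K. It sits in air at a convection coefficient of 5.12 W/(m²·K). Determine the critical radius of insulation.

For a cylinder r_cr = k/h = 0.042/5.12
r_cr = 8.2 mm; since the bare radius (4.6 mm) is below r_cr, adding a thin layer of insulation will *increase* heat loss.

r_cr ≈ 8.2 mm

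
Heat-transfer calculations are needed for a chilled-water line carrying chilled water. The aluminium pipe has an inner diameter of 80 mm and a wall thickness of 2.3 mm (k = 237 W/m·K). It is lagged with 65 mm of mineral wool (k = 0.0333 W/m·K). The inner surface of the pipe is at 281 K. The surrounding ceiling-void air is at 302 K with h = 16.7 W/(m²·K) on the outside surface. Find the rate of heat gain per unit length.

q′ ≈ 4.63 W/m

For a radial system each layer contributes R = ln(r_out/r_in)/(2πkL); films add R = 1/(hA).
R_aluminium pipe wall = ln(42.3/40)/(2π×237×1) = 3.754×10^-5 K/W
R_mineral wool = ln(107.3/42.3)/(2π×0.0333×1) = 4.449 K/W
R_outer film = 1/(h_o·2πr_oL) = 1/(16.7×2π×0.1073×1) = 0.08882 K/W
R_total = 4.538 K/W
Q = ΔT/R_total = 21/4.538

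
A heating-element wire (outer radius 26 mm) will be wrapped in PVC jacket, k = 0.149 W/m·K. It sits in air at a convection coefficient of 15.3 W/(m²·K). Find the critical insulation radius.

r_cr ≈ 9.74 mm

For a cylinder r_cr = k/h = 0.149/15.3
r_cr = 9.74 mm; since the bare radius (26 mm) is above r_cr, any added insulation will reduce heat loss.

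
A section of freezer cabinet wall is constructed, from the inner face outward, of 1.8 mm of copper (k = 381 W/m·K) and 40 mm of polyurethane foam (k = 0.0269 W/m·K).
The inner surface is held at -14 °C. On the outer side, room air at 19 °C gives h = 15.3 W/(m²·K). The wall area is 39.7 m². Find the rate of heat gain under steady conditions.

Q ≈ 844 W

Model the wall as resistances in series:
R_copper = L/(kA) = 0.0018/(381×39.7) = 1.19×10^-7 K/W
R_polyurethane foam = L/(kA) = 0.04/(0.0269×39.7) = 0.03746 K/W
R_outer film = 1/(h_o·A) = 1/(15.3×39.7) = 0.001646 K/W
R_total = 0.0391 K/W
Q = ΔT / R_total = 33 / 0.0391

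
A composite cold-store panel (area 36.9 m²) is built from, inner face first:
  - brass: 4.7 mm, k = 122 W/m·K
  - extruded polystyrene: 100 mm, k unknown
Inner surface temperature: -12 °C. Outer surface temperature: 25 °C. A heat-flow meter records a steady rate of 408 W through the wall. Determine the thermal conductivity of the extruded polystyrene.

Thermal resistances in series:
R_brass = L/(kA) = 0.0047/(122×36.9) = 1.044×10^-6 K/W
Sum of known resistances R_other = 1.044×10^-6 K/W
Total R = ΔT/Q = 37/408 = 0.09069 K/W
R_extruded polystyrene = R_total − R_other = 0.09069 K/W
k = L/(R·A) = 0.1/(0.09069×36.9)

k ≈ 0.0299 W/(m·K)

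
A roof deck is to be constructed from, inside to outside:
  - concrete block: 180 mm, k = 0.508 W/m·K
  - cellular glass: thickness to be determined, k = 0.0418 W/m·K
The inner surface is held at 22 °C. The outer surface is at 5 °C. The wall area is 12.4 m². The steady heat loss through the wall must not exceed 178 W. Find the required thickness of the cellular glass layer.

L ≈ 34.7 mm

Series thermal resistances:
R_concrete block = L/(kA) = 0.18/(0.508×12.4) = 0.02858 K/W
Sum of the known resistances R_other = 0.02858 K/W
Required total resistance R_tot = ΔT/Q_allow = 17/178 = 0.09551 K/W
R_cellular glass = R_tot − R_other = 0.06693 K/W
L = R·k·A = 0.06693×0.0418×12.4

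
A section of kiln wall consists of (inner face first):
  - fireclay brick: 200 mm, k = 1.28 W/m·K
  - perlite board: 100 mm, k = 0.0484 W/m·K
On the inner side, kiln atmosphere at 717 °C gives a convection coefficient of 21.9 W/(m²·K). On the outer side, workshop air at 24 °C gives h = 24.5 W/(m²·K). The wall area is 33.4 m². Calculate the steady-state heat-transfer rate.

Thermal resistances in series:
R_inner film = 1/(h_i·A) = 1/(21.9×33.4) = 0.001367 K/W
R_fireclay brick = L/(kA) = 0.2/(1.28×33.4) = 0.004678 K/W
R_perlite board = L/(kA) = 0.1/(0.0484×33.4) = 0.06186 K/W
R_outer film = 1/(h_o·A) = 1/(24.5×33.4) = 0.001222 K/W
R_total = 0.06913 K/W
Q = ΔT / R_total = 693 / 0.06913

Q ≈ 10000 W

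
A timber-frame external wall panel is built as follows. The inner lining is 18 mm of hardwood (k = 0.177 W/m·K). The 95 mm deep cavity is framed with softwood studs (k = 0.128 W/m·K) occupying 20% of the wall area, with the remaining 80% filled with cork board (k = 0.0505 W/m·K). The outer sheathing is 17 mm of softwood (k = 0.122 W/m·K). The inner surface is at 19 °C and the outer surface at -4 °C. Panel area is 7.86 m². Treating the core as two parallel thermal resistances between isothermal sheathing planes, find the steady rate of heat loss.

Sheathing layers in series; stud and cavity paths in parallel between them.
R_inner = 0.018/(0.177×7.86) = 0.01294 K/W
R_stud  = 0.095/(0.128×0.2×7.86) = 0.4721 K/W
R_cav   = 0.095/(0.0505×0.8×7.86) = 0.2992 K/W
1/R_core = 1/R_stud + 1/R_cav → R_core = 0.1831 K/W
R_outer = 0.017/(0.122×7.86) = 0.01773 K/W
R_total = 0.2138 K/W
Q = ΔT/R_total = 23/0.2138

Q ≈ 108 W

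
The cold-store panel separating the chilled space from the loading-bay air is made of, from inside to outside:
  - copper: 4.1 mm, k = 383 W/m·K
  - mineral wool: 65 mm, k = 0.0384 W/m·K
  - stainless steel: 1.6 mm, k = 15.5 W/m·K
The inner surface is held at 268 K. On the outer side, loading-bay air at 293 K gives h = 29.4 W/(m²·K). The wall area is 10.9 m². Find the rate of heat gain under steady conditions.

Q ≈ 158 W

Series thermal resistances:
R_copper = L/(kA) = 0.0041/(383×10.9) = 9.821×10^-7 K/W
R_mineral wool = L/(kA) = 0.065/(0.0384×10.9) = 0.1553 K/W
R_stainless steel = L/(kA) = 0.0016/(15.5×10.9) = 9.47×10^-6 K/W
R_outer film = 1/(h_o·A) = 1/(29.4×10.9) = 0.003121 K/W
R_total = 0.1584 K/W
Q = ΔT / R_total = 25 / 0.1584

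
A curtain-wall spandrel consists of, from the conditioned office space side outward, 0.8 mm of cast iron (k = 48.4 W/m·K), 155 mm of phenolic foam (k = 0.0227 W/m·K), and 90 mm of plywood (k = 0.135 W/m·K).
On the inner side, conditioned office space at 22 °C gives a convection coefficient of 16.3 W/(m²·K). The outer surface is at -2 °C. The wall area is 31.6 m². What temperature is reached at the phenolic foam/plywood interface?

T ≈ 0.117 °C

Model the wall as resistances in series:
R_inner film = 1/(h_i·A) = 1/(16.3×31.6) = 0.001941 K/W
R_cast iron = L/(kA) = 0.0008/(48.4×31.6) = 5.231×10^-7 K/W
R_phenolic foam = L/(kA) = 0.155/(0.0227×31.6) = 0.2161 K/W
R_plywood = L/(kA) = 0.09/(0.135×31.6) = 0.0211 K/W
R_total = 0.2391 K/W;  Q = ΔT/R_total = 24/0.2391 = 100.4 W
T_interface = T_inner − Q·ΣR(inner→interface) = 22 − 100×0.218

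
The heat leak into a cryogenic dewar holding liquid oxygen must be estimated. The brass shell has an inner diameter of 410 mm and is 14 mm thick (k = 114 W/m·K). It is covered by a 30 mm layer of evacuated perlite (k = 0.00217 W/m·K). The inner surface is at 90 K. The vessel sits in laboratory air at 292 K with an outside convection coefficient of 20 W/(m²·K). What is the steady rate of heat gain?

Q ≈ 9.98 W

Radial (spherical) resistances in series:
R_brass shell = (1/0.205 − 1/0.219)/(4π×114) = 2.177×10^-4 K/W
R_evacuated perlite = (1/0.219 − 1/0.249)/(4π×0.00217) = 20.17 K/W
R_outer film = 1/(h·4πr_o²) = 1/(20×4π×0.249²) = 0.06417 K/W
R_total = 20.24 K/W
Q = ΔT/R_total = 202/20.24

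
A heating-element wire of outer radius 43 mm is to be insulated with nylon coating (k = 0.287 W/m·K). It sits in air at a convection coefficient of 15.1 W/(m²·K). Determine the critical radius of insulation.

r_cr ≈ 19 mm

For a cylinder r_cr = k/h = 0.287/15.1
r_cr = 19 mm; since the bare radius (43 mm) is above r_cr, any added insulation will reduce heat loss.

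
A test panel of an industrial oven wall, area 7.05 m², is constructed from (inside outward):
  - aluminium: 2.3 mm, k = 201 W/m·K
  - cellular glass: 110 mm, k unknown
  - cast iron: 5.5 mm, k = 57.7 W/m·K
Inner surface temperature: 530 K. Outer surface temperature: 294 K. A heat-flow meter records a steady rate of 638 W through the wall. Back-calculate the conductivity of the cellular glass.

k ≈ 0.0422 W/(m·K)

Using the resistance-network approach (series):
R_aluminium = L/(kA) = 0.0023/(201×7.05) = 1.623×10^-6 K/W
R_cast iron = L/(kA) = 0.0055/(57.7×7.05) = 1.352×10^-5 K/W
Sum of known resistances R_other = 1.514×10^-5 K/W
Total R = ΔT/Q = 236/638 = 0.3699 K/W
R_cellular glass = R_total − R_other = 0.3699 K/W
k = L/(R·A) = 0.11/(0.3699×7.05)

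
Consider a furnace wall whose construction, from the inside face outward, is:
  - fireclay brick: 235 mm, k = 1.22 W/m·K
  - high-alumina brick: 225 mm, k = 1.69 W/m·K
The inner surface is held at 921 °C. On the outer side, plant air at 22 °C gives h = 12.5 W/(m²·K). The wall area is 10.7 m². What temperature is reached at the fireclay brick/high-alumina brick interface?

T ≈ 494 °C

Thermal resistances in series:
R_fireclay brick = L/(kA) = 0.235/(1.22×10.7) = 0.018 K/W
R_high-alumina brick = L/(kA) = 0.225/(1.69×10.7) = 0.01244 K/W
R_outer film = 1/(h_o·A) = 1/(12.5×10.7) = 0.007477 K/W
R_total = 0.03792 K/W;  Q = ΔT/R_total = 899/0.03792 = 23710 W
T_interface = T_inner − Q·ΣR(inner→interface) = 921 − 23700×0.018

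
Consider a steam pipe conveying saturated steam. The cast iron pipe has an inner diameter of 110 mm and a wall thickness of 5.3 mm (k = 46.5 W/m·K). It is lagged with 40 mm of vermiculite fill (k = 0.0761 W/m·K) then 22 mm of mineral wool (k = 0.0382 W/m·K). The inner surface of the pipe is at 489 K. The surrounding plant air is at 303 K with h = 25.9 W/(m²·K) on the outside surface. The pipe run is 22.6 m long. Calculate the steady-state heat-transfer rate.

Q ≈ 2170 W

Per-layer cylindrical resistances, series-summed:
R_cast iron pipe wall = ln(60.3/55)/(2π×46.5×22.6) = 1.393×10^-5 K/W
R_vermiculite fill = ln(100.3/60.3)/(2π×0.0761×22.6) = 0.04709 K/W
R_mineral wool = ln(122.3/100.3)/(2π×0.0382×22.6) = 0.03656 K/W
R_outer film = 1/(h_o·2πr_oL) = 1/(25.9×2π×0.1223×22.6) = 0.002223 K/W
R_total = 0.08588 K/W
Q = ΔT/R_total = 186/0.08588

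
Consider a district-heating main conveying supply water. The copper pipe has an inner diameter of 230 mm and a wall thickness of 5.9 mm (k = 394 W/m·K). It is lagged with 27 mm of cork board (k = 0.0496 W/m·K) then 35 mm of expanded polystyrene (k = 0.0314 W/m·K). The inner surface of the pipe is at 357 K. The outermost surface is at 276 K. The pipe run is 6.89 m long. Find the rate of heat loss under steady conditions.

Treating each annulus and film as a series resistance:
R_copper pipe wall = ln(120.9/115)/(2π×394×6.89) = 2.933×10^-6 K/W
R_cork board = ln(147.9/120.9)/(2π×0.0496×6.89) = 0.09388 K/W
R_expanded polystyrene = ln(182.9/147.9)/(2π×0.0314×6.89) = 0.1563 K/W
R_total = 0.2501 K/W
Q = ΔT/R_total = 81/0.2501

Q ≈ 324 W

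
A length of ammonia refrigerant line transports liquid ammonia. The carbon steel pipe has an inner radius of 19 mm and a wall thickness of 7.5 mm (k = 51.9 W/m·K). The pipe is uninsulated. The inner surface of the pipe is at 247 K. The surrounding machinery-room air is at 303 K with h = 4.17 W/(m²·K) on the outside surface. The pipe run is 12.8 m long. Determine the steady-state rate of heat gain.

Treating each annulus and film as a series resistance:
R_carbon steel pipe wall = ln(26.5/19)/(2π×51.9×12.8) = 7.971×10^-5 K/W
R_outer film = 1/(h_o·2πr_oL) = 1/(4.17×2π×0.0265×12.8) = 0.1125 K/W
R_total = 0.1126 K/W
Q = ΔT/R_total = 56/0.1126

Q ≈ 497 W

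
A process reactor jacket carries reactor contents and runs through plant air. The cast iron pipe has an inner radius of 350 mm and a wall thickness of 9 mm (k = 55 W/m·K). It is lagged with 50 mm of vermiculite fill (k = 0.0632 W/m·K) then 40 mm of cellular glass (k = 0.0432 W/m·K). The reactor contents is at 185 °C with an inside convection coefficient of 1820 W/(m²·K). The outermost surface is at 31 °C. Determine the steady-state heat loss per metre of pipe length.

Cylindrical conduction, so R = ln(r₂/r₁)/(2πkL) per layer, in series:
R_inner film = 1/(h_i·2πr₁L) = 1/(1820×2π×0.35×1) = 2.499×10^-4 K/W
R_cast iron pipe wall = ln(359/350)/(2π×55×1) = 7.347×10^-5 K/W
R_vermiculite fill = ln(409/359)/(2π×0.0632×1) = 0.3284 K/W
R_cellular glass = ln(449/409)/(2π×0.0432×1) = 0.3438 K/W
R_total = 0.6724 K/W
Q = ΔT/R_total = 154/0.6724

q′ ≈ 229 W/m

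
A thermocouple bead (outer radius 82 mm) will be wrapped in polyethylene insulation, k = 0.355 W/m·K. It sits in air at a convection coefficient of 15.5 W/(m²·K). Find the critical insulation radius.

r_cr ≈ 45.8 mm

For a sphere r_cr = 2k/h = 2×0.355/15.5
r_cr = 45.8 mm; since the bare radius (82 mm) is above r_cr, any added insulation will reduce heat loss.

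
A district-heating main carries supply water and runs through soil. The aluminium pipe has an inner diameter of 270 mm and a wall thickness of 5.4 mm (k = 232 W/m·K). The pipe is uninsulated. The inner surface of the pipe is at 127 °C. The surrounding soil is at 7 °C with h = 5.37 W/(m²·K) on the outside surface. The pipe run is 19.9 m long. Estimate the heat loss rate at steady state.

Q ≈ 11300 W

For a radial system each layer contributes R = ln(r_out/r_in)/(2πkL); films add R = 1/(hA).
R_aluminium pipe wall = ln(140.4/135)/(2π×232×19.9) = 1.352×10^-6 K/W
R_outer film = 1/(h_o·2πr_oL) = 1/(5.37×2π×0.1404×19.9) = 0.01061 K/W
R_total = 0.01061 K/W
Q = ΔT/R_total = 120/0.01061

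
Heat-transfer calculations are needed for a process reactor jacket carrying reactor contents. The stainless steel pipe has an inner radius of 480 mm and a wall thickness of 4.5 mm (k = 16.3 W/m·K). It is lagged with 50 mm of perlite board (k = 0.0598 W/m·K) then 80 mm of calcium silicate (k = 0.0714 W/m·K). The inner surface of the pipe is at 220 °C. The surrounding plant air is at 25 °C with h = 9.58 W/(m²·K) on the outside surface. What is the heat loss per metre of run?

q′ ≈ 325 W/m

Radial resistances (cylindrical: R_cond = ln(r_o/r_i)/(2πkL), R_conv = 1/(h·2πrL)):
R_stainless steel pipe wall = ln(484.5/480)/(2π×16.3×1) = 9.111×10^-5 K/W
R_perlite board = ln(534.5/484.5)/(2π×0.0598×1) = 0.2614 K/W
R_calcium silicate = ln(614.5/534.5)/(2π×0.0714×1) = 0.3109 K/W
R_outer film = 1/(h_o·2πr_oL) = 1/(9.58×2π×0.6145×1) = 0.02704 K/W
R_total = 0.5994 K/W
Q = ΔT/R_total = 195/0.5994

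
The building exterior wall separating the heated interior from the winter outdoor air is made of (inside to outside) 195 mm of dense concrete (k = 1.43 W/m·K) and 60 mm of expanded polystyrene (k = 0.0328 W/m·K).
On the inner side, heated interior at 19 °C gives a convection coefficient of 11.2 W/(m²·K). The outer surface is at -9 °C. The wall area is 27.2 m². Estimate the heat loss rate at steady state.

Q ≈ 371 W

Treating each layer as a thermal resistance in series:
R_inner film = 1/(h_i·A) = 1/(11.2×27.2) = 0.003283 K/W
R_dense concrete = L/(kA) = 0.195/(1.43×27.2) = 0.005013 K/W
R_expanded polystyrene = L/(kA) = 0.06/(0.0328×27.2) = 0.06725 K/W
R_total = 0.07555 K/W
Q = ΔT / R_total = 28 / 0.07555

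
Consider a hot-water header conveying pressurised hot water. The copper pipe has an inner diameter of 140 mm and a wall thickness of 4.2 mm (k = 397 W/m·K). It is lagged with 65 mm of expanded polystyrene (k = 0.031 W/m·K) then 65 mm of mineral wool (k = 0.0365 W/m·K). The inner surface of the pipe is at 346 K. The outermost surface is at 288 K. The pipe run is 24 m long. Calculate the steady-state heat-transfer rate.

Q ≈ 284 W

For a radial system each layer contributes R = ln(r_out/r_in)/(2πkL); films add R = 1/(hA).
R_copper pipe wall = ln(74.2/70)/(2π×397×24) = 9.733×10^-7 K/W
R_expanded polystyrene = ln(139.2/74.2)/(2π×0.031×24) = 0.1346 K/W
R_mineral wool = ln(204.2/139.2)/(2π×0.0365×24) = 0.06962 K/W
R_total = 0.2042 K/W
Q = ΔT/R_total = 58/0.2042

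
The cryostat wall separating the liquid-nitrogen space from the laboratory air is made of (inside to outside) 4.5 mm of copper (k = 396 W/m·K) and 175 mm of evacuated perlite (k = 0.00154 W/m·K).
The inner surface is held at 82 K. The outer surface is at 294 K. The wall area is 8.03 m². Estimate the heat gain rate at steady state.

Series thermal resistances:
R_copper = L/(kA) = 0.0045/(396×8.03) = 1.415×10^-6 K/W
R_evacuated perlite = L/(kA) = 0.175/(0.00154×8.03) = 14.15 K/W
R_total = 14.15 K/W
Q = ΔT / R_total = 212 / 14.15

Q ≈ 15 W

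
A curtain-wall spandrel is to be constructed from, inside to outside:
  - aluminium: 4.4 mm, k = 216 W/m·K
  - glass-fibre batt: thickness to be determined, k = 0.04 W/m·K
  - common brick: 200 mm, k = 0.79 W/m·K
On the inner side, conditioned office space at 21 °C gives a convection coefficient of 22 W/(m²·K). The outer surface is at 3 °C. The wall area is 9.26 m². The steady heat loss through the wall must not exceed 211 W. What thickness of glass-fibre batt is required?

L ≈ 19.7 mm

Using the resistance-network approach (series):
R_inner film = 1/(h_i·A) = 1/(22×9.26) = 0.004909 K/W
R_aluminium = L/(kA) = 0.0044/(216×9.26) = 2.2×10^-6 K/W
R_common brick = L/(kA) = 0.2/(0.79×9.26) = 0.02734 K/W
Sum of the known resistances R_other = 0.03225 K/W
Required total resistance R_tot = ΔT/Q_allow = 18/211 = 0.08531 K/W
R_glass-fibre batt = R_tot − R_other = 0.05306 K/W
L = R·k·A = 0.05306×0.04×9.26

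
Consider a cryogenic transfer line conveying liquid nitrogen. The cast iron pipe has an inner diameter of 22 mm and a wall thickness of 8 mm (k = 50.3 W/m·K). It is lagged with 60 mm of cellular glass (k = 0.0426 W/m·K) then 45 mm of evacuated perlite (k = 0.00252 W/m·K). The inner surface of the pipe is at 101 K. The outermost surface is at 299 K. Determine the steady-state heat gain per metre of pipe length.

For a radial system each layer contributes R = ln(r_out/r_in)/(2πkL); films add R = 1/(hA).
R_cast iron pipe wall = ln(19/11)/(2π×50.3×1) = 0.001729 K/W
R_cellular glass = ln(79/19)/(2π×0.0426×1) = 5.324 K/W
R_evacuated perlite = ln(124/79)/(2π×0.00252×1) = 28.47 K/W
R_total = 33.8 K/W
Q = ΔT/R_total = 198/33.8

q′ ≈ 5.86 W/m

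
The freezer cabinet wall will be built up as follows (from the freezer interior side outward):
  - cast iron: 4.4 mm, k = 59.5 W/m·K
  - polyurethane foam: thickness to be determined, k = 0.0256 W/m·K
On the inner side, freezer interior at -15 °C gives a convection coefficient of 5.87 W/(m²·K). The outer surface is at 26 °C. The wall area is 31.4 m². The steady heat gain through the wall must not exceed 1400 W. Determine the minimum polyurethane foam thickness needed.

L ≈ 19.2 mm

Treating each layer as a thermal resistance in series:
R_inner film = 1/(h_i·A) = 1/(5.87×31.4) = 0.005425 K/W
R_cast iron = L/(kA) = 0.0044/(59.5×31.4) = 2.355×10^-6 K/W
Sum of the known resistances R_other = 0.005428 K/W
Required total resistance R_tot = ΔT/Q_allow = 41/1400 = 0.02929 K/W
R_polyurethane foam = R_tot − R_other = 0.02386 K/W
L = R·k·A = 0.02386×0.0256×31.4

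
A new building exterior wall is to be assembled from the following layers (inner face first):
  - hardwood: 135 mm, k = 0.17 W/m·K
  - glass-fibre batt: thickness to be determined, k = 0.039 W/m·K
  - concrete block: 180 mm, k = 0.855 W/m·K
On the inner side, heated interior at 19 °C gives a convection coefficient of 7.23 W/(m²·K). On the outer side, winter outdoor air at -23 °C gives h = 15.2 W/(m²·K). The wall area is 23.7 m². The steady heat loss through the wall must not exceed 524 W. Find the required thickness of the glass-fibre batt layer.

L ≈ 26.9 mm

Series thermal resistances:
R_inner film = 1/(h_i·A) = 1/(7.23×23.7) = 0.005836 K/W
R_hardwood = L/(kA) = 0.135/(0.17×23.7) = 0.03351 K/W
R_concrete block = L/(kA) = 0.18/(0.855×23.7) = 0.008883 K/W
R_outer film = 1/(h_o·A) = 1/(15.2×23.7) = 0.002776 K/W
Sum of the known resistances R_other = 0.051 K/W
Required total resistance R_tot = ΔT/Q_allow = 42/524 = 0.08015 K/W
R_glass-fibre batt = R_tot − R_other = 0.02915 K/W
L = R·k·A = 0.02915×0.039×23.7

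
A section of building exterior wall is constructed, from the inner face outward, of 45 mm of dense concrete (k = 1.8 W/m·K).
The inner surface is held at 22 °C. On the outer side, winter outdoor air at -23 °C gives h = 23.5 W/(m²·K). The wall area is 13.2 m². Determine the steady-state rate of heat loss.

Q ≈ 8790 W

Model the wall as resistances in series:
R_dense concrete = L/(kA) = 0.045/(1.8×13.2) = 0.001894 K/W
R_outer film = 1/(h_o·A) = 1/(23.5×13.2) = 0.003224 K/W
R_total = 0.005118 K/W
Q = ΔT / R_total = 45 / 0.005118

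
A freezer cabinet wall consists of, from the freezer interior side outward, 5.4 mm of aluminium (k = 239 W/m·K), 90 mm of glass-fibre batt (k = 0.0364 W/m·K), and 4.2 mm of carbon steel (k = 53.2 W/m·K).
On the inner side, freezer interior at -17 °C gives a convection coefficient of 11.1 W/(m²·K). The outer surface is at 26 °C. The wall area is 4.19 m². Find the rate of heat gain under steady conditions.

Using the resistance-network approach (series):
R_inner film = 1/(h_i·A) = 1/(11.1×4.19) = 0.0215 K/W
R_aluminium = L/(kA) = 0.0054/(239×4.19) = 5.392×10^-6 K/W
R_glass-fibre batt = L/(kA) = 0.09/(0.0364×4.19) = 0.5901 K/W
R_carbon steel = L/(kA) = 0.0042/(53.2×4.19) = 1.884×10^-5 K/W
R_total = 0.6116 K/W
Q = ΔT / R_total = 43 / 0.6116

Q ≈ 70.3 W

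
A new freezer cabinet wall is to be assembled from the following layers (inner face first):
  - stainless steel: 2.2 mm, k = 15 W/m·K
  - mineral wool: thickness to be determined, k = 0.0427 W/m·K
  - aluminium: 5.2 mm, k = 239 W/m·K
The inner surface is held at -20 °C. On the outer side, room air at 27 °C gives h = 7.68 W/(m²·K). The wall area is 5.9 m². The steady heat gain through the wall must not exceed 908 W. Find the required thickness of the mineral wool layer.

L ≈ 7.47 mm

Model the wall as resistances in series:
R_stainless steel = L/(kA) = 0.0022/(15×5.9) = 2.486×10^-5 K/W
R_aluminium = L/(kA) = 0.0052/(239×5.9) = 3.688×10^-6 K/W
R_outer film = 1/(h_o·A) = 1/(7.68×5.9) = 0.02207 K/W
Sum of the known resistances R_other = 0.0221 K/W
Required total resistance R_tot = ΔT/Q_allow = 47/908 = 0.05176 K/W
R_mineral wool = R_tot − R_other = 0.02966 K/W
L = R·k·A = 0.02966×0.0427×5.9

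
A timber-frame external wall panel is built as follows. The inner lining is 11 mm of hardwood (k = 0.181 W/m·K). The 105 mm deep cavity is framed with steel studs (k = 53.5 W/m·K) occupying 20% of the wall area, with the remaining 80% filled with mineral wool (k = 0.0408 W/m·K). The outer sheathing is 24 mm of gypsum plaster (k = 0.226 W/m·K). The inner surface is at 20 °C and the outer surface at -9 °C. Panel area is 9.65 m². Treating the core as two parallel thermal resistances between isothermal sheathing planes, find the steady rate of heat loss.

Q ≈ 1580 W

Sheathing layers in series; stud and cavity paths in parallel between them.
R_inner = 0.011/(0.181×9.65) = 0.006298 K/W
R_stud  = 0.105/(53.5×0.2×9.65) = 0.001017 K/W
R_cav   = 0.105/(0.0408×0.8×9.65) = 0.3334 K/W
1/R_core = 1/R_stud + 1/R_cav → R_core = 0.001014 K/W
R_outer = 0.024/(0.226×9.65) = 0.011 K/W
R_total = 0.01832 K/W
Q = ΔT/R_total = 29/0.01832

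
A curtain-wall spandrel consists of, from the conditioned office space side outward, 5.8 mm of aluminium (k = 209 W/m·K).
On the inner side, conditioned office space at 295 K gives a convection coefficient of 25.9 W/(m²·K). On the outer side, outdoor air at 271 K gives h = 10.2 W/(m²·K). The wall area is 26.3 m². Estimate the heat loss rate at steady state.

Treating each layer as a thermal resistance in series:
R_inner film = 1/(h_i·A) = 1/(25.9×26.3) = 0.001468 K/W
R_aluminium = L/(kA) = 0.0058/(209×26.3) = 1.055×10^-6 K/W
R_outer film = 1/(h_o·A) = 1/(10.2×26.3) = 0.003728 K/W
R_total = 0.005197 K/W
Q = ΔT / R_total = 24 / 0.005197

Q ≈ 4620 W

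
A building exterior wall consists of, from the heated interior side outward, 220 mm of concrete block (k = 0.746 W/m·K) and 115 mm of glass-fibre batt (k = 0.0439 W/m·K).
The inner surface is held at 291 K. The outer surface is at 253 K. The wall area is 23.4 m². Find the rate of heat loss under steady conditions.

Series thermal resistances:
R_concrete block = L/(kA) = 0.22/(0.746×23.4) = 0.0126 K/W
R_glass-fibre batt = L/(kA) = 0.115/(0.0439×23.4) = 0.1119 K/W
R_total = 0.1246 K/W
Q = ΔT / R_total = 38 / 0.1246

Q ≈ 305 W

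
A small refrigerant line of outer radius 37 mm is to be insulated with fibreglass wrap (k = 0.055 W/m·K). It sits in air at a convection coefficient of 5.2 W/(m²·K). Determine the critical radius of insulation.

r_cr ≈ 10.6 mm

For a cylinder r_cr = k/h = 0.055/5.2
r_cr = 10.6 mm; since the bare radius (37 mm) is above r_cr, any added insulation will reduce heat loss.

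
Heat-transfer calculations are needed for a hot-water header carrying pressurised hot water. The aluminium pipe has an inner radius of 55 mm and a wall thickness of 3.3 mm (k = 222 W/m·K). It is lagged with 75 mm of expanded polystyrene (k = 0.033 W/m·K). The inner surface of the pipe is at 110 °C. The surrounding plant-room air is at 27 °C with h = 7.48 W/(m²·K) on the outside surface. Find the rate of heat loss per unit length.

Per-layer cylindrical resistances, series-summed:
R_aluminium pipe wall = ln(58.3/55)/(2π×222×1) = 4.177×10^-5 K/W
R_expanded polystyrene = ln(133.3/58.3)/(2π×0.033×1) = 3.989 K/W
R_outer film = 1/(h_o·2πr_oL) = 1/(7.48×2π×0.1333×1) = 0.1596 K/W
R_total = 4.148 K/W
Q = ΔT/R_total = 83/4.148

q′ ≈ 20 W/m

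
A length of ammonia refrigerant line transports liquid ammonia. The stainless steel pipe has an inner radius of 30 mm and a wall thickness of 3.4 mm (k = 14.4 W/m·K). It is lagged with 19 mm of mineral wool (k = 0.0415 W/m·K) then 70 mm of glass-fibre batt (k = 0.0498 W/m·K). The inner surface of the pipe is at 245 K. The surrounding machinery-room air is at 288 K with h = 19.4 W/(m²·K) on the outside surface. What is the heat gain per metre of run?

q′ ≈ 9.54 W/m

For a radial system each layer contributes R = ln(r_out/r_in)/(2πkL); films add R = 1/(hA).
R_stainless steel pipe wall = ln(33.4/30)/(2π×14.4×1) = 0.001187 K/W
R_mineral wool = ln(52.4/33.4)/(2π×0.0415×1) = 1.727 K/W
R_glass-fibre batt = ln(122.4/52.4)/(2π×0.0498×1) = 2.711 K/W
R_outer film = 1/(h_o·2πr_oL) = 1/(19.4×2π×0.1224×1) = 0.06703 K/W
R_total = 4.507 K/W
Q = ΔT/R_total = 43/4.507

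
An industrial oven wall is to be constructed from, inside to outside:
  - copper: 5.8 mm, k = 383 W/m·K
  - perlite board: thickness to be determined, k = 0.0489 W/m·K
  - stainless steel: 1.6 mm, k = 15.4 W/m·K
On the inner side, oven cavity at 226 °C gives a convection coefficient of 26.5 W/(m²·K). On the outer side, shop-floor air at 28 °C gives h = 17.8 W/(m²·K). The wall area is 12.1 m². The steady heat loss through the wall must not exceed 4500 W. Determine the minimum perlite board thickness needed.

Model the wall as resistances in series:
R_inner film = 1/(h_i·A) = 1/(26.5×12.1) = 0.003119 K/W
R_copper = L/(kA) = 0.0058/(383×12.1) = 1.252×10^-6 K/W
R_stainless steel = L/(kA) = 0.0016/(15.4×12.1) = 8.586×10^-6 K/W
R_outer film = 1/(h_o·A) = 1/(17.8×12.1) = 0.004643 K/W
Sum of the known resistances R_other = 0.007771 K/W
Required total resistance R_tot = ΔT/Q_allow = 198/4500 = 0.044 K/W
R_perlite board = R_tot − R_other = 0.03623 K/W
L = R·k·A = 0.03623×0.0489×12.1

L ≈ 21.4 mm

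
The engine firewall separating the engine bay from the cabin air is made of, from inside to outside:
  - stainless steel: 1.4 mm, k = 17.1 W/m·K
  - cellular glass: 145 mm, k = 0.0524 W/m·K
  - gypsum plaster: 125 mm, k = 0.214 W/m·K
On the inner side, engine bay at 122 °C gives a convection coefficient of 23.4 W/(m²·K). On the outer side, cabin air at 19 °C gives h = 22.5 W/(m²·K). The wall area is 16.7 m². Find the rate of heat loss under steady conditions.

Q ≈ 500 W

Thermal resistances in series:
R_inner film = 1/(h_i·A) = 1/(23.4×16.7) = 0.002559 K/W
R_stainless steel = L/(kA) = 0.0014/(17.1×16.7) = 4.902×10^-6 K/W
R_cellular glass = L/(kA) = 0.145/(0.0524×16.7) = 0.1657 K/W
R_gypsum plaster = L/(kA) = 0.125/(0.214×16.7) = 0.03498 K/W
R_outer film = 1/(h_o·A) = 1/(22.5×16.7) = 0.002661 K/W
R_total = 0.2059 K/W
Q = ΔT / R_total = 103 / 0.2059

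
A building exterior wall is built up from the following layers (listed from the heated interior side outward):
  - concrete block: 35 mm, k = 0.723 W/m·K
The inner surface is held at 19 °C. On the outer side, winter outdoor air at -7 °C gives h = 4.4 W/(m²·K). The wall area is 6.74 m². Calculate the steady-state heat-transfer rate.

Using the resistance-network approach (series):
R_concrete block = L/(kA) = 0.035/(0.723×6.74) = 0.007182 K/W
R_outer film = 1/(h_o·A) = 1/(4.4×6.74) = 0.03372 K/W
R_total = 0.0409 K/W
Q = ΔT / R_total = 26 / 0.0409

Q ≈ 636 W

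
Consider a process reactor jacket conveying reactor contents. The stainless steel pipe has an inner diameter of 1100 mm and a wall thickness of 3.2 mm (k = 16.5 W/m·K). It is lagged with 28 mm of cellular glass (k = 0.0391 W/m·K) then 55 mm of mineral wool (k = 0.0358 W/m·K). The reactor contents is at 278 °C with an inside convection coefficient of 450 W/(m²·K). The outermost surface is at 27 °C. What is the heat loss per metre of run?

q′ ≈ 416 W/m

Radial resistances (cylindrical: R_cond = ln(r_o/r_i)/(2πkL), R_conv = 1/(h·2πrL)):
R_inner film = 1/(h_i·2πr₁L) = 1/(450×2π×0.55×1) = 6.431×10^-4 K/W
R_stainless steel pipe wall = ln(553.2/550)/(2π×16.5×1) = 5.596×10^-5 K/W
R_cellular glass = ln(581.2/553.2)/(2π×0.0391×1) = 0.201 K/W
R_mineral wool = ln(636.2/581.2)/(2π×0.0358×1) = 0.402 K/W
R_total = 0.6036 K/W
Q = ΔT/R_total = 251/0.6036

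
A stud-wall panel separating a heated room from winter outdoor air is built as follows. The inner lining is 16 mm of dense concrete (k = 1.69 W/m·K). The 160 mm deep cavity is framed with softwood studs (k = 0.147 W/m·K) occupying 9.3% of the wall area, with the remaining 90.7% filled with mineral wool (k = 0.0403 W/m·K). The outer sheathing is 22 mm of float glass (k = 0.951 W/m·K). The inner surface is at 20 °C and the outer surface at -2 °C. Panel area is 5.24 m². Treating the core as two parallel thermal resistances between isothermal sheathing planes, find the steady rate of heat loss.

Q ≈ 35.8 W

Sheathing layers in series; stud and cavity paths in parallel between them.
R_inner = 0.016/(1.69×5.24) = 0.001807 K/W
R_stud  = 0.16/(0.147×0.093×5.24) = 2.234 K/W
R_cav   = 0.16/(0.0403×0.907×5.24) = 0.8354 K/W
1/R_core = 1/R_stud + 1/R_cav → R_core = 0.608 K/W
R_outer = 0.022/(0.951×5.24) = 0.004415 K/W
R_total = 0.6142 K/W
Q = ΔT/R_total = 22/0.6142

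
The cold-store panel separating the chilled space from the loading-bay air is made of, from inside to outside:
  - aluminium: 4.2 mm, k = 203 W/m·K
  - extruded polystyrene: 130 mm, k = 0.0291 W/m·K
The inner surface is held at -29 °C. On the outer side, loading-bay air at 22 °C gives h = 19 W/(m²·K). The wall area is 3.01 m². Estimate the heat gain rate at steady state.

Q ≈ 34 W

Using the resistance-network approach (series):
R_aluminium = L/(kA) = 0.0042/(203×3.01) = 6.874×10^-6 K/W
R_extruded polystyrene = L/(kA) = 0.13/(0.0291×3.01) = 1.484 K/W
R_outer film = 1/(h_o·A) = 1/(19×3.01) = 0.01749 K/W
R_total = 1.502 K/W
Q = ΔT / R_total = 51 / 1.502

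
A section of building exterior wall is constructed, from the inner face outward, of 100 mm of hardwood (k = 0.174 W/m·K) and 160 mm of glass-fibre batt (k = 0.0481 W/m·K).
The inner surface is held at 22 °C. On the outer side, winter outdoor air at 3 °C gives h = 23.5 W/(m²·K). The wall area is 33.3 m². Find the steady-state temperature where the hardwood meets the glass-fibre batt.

T ≈ 19.2 °C

Treating each layer as a thermal resistance in series:
R_hardwood = L/(kA) = 0.1/(0.174×33.3) = 0.01726 K/W
R_glass-fibre batt = L/(kA) = 0.16/(0.0481×33.3) = 0.09989 K/W
R_outer film = 1/(h_o·A) = 1/(23.5×33.3) = 0.001278 K/W
R_total = 0.1184 K/W;  Q = ΔT/R_total = 19/0.1184 = 160.4 W
T_interface = T_inner − Q·ΣR(inner→interface) = 22 − 160×0.01726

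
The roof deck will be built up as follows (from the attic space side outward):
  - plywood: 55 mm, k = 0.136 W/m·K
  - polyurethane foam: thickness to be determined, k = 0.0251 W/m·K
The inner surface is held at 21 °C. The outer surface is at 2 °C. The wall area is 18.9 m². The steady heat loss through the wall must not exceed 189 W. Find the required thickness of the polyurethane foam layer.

L ≈ 37.5 mm

Treating each layer as a thermal resistance in series:
R_plywood = L/(kA) = 0.055/(0.136×18.9) = 0.0214 K/W
Sum of the known resistances R_other = 0.0214 K/W
Required total resistance R_tot = ΔT/Q_allow = 19/189 = 0.1005 K/W
R_polyurethane foam = R_tot − R_other = 0.07913 K/W
L = R·k·A = 0.07913×0.0251×18.9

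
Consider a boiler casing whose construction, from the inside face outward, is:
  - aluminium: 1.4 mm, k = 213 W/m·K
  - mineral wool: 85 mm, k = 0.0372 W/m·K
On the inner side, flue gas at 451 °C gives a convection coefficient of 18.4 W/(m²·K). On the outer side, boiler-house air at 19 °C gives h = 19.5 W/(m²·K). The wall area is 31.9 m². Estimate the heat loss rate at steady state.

Q ≈ 5760 W

Series thermal resistances:
R_inner film = 1/(h_i·A) = 1/(18.4×31.9) = 0.001704 K/W
R_aluminium = L/(kA) = 0.0014/(213×31.9) = 2.06×10^-7 K/W
R_mineral wool = L/(kA) = 0.085/(0.0372×31.9) = 0.07163 K/W
R_outer film = 1/(h_o·A) = 1/(19.5×31.9) = 0.001608 K/W
R_total = 0.07494 K/W
Q = ΔT / R_total = 432 / 0.07494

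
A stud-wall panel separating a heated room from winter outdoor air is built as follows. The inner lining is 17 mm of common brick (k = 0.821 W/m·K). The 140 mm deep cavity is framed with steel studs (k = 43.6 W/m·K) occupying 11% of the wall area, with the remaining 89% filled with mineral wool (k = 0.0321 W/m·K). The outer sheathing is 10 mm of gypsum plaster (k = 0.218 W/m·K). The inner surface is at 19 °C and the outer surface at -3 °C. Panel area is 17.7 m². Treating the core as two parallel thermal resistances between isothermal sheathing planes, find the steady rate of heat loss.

Sheathing layers in series; stud and cavity paths in parallel between them.
R_inner = 0.017/(0.821×17.7) = 0.00117 K/W
R_stud  = 0.14/(43.6×0.11×17.7) = 0.001649 K/W
R_cav   = 0.14/(0.0321×0.89×17.7) = 0.2769 K/W
1/R_core = 1/R_stud + 1/R_cav → R_core = 0.001639 K/W
R_outer = 0.01/(0.218×17.7) = 0.002592 K/W
R_total = 0.005401 K/W
Q = ΔT/R_total = 22/0.005401

Q ≈ 4070 W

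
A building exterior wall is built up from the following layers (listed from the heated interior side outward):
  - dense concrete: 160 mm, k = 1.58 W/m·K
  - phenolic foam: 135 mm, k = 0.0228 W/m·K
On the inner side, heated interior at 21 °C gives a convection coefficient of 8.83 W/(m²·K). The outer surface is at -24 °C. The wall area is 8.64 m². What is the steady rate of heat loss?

Q ≈ 63.4 W

Thermal resistances in series:
R_inner film = 1/(h_i·A) = 1/(8.83×8.64) = 0.01311 K/W
R_dense concrete = L/(kA) = 0.16/(1.58×8.64) = 0.01172 K/W
R_phenolic foam = L/(kA) = 0.135/(0.0228×8.64) = 0.6853 K/W
R_total = 0.7101 K/W
Q = ΔT / R_total = 45 / 0.7101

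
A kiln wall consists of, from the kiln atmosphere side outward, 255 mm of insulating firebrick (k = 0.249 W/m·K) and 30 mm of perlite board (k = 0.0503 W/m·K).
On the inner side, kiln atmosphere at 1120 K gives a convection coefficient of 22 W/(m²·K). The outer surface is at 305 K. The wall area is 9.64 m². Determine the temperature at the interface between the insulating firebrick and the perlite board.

T ≈ 597 K

Thermal resistances in series:
R_inner film = 1/(h_i·A) = 1/(22×9.64) = 0.004715 K/W
R_insulating firebrick = L/(kA) = 0.255/(0.249×9.64) = 0.1062 K/W
R_perlite board = L/(kA) = 0.03/(0.0503×9.64) = 0.06187 K/W
R_total = 0.1728 K/W;  Q = ΔT/R_total = 815/0.1728 = 4716 W
T_interface = T_inner − Q·ΣR(inner→interface) = 1120 − 4720×0.1109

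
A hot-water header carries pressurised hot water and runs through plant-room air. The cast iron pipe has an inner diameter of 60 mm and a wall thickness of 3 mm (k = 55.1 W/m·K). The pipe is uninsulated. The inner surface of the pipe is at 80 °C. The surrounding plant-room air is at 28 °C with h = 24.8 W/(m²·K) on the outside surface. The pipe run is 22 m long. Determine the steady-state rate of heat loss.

Treating each annulus and film as a series resistance:
R_cast iron pipe wall = ln(33/30)/(2π×55.1×22) = 1.251×10^-5 K/W
R_outer film = 1/(h_o·2πr_oL) = 1/(24.8×2π×0.033×22) = 0.00884 K/W
R_total = 0.008852 K/W
Q = ΔT/R_total = 52/0.008852

Q ≈ 5870 W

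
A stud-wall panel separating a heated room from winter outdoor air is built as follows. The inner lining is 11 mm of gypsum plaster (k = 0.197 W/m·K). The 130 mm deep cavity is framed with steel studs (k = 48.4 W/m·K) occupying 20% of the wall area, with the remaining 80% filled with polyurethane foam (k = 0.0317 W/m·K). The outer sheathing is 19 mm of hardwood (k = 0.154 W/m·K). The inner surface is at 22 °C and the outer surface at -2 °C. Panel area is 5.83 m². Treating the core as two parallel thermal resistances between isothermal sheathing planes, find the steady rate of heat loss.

Q ≈ 726 W

Sheathing layers in series; stud and cavity paths in parallel between them.
R_inner = 0.011/(0.197×5.83) = 0.009578 K/W
R_stud  = 0.13/(48.4×0.2×5.83) = 0.002304 K/W
R_cav   = 0.13/(0.0317×0.8×5.83) = 0.8793 K/W
1/R_core = 1/R_stud + 1/R_cav → R_core = 0.002298 K/W
R_outer = 0.019/(0.154×5.83) = 0.02116 K/W
R_total = 0.03304 K/W
Q = ΔT/R_total = 24/0.03304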